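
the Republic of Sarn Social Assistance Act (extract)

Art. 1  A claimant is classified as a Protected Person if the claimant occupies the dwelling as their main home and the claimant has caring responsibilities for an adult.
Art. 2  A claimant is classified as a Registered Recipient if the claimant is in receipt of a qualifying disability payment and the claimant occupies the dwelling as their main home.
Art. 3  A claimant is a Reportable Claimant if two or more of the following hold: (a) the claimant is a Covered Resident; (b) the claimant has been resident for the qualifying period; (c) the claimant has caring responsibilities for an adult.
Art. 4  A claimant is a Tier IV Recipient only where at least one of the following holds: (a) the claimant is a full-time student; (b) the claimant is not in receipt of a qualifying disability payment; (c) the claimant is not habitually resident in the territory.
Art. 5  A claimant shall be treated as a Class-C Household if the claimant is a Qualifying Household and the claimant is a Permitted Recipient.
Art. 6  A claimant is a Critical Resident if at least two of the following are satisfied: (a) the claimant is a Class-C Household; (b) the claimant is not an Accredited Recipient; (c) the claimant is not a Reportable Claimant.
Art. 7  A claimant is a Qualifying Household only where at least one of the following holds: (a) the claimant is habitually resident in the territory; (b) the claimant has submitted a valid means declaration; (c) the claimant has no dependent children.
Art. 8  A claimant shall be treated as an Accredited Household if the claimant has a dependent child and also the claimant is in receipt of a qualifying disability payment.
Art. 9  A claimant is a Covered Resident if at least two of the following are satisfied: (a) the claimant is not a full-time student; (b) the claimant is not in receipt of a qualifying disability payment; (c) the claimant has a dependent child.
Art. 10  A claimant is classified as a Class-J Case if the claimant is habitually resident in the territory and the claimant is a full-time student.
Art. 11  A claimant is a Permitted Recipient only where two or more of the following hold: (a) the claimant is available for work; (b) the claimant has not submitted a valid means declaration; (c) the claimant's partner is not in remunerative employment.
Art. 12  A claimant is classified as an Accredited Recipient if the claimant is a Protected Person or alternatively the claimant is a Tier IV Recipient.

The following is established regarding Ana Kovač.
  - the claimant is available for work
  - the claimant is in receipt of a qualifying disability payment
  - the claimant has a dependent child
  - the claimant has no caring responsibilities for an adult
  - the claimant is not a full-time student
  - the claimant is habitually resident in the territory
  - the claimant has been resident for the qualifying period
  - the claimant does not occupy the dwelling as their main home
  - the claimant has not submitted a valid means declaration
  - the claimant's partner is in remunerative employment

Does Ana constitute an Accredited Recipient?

article 1 — Protected Person: [the claimant occupies the dwelling as their main home? no] AND [the claimant has caring responsibilities for an adult? no] → not satisfied.
article 4 — Tier IV Recipient: [the claimant is a full-time student? no] OR [the claimant is not in receipt of a qualifying disability payment? no] OR [the claimant is not habitually resident in the territory? no] → not satisfied.
article 12 — Accredited Recipient: [Protected Person (article 1)? no] OR [Tier IV Recipient (article 4)? no] → not satisfied.

No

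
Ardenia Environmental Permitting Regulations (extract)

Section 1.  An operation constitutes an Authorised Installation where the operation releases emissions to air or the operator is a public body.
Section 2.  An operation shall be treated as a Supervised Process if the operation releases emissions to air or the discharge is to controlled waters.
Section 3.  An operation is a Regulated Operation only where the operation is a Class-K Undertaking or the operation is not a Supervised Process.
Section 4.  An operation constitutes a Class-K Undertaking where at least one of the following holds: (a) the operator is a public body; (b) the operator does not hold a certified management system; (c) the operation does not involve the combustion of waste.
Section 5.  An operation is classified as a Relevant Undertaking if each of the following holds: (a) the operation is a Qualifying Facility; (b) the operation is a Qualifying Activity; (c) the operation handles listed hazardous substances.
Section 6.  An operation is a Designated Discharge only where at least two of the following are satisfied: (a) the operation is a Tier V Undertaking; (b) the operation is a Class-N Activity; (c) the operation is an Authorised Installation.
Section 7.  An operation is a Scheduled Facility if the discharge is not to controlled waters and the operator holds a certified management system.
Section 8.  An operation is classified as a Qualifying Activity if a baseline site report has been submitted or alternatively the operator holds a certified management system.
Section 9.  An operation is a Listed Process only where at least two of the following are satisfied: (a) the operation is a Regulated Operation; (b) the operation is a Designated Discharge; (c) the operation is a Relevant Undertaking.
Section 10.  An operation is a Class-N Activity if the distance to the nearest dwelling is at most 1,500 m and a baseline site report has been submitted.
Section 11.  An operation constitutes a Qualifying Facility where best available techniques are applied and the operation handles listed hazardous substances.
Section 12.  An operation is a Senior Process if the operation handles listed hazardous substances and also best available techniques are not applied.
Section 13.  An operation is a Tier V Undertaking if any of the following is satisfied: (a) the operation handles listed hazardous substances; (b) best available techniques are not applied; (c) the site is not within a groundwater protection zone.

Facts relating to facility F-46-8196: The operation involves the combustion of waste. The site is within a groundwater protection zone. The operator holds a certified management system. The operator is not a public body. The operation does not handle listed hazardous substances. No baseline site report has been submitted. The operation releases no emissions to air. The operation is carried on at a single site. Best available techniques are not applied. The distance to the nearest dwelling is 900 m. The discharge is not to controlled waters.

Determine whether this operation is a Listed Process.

section 4 — Class-K Undertaking: [the operator is a public body? no] OR [the operator does not hold a certified management system? no] OR [the operation does not involve the combustion of waste? no] → not satisfied.
section 2 — Supervised Process: [the operation releases emissions to air? no] OR [the discharge is to controlled waters? no] → not satisfied.
section 3 — Regulated Operation: [Class-K Undertaking (section 4)? no] OR [not a Supervised Process (section 2)? yes] → satisfied.
section 13 — Tier V Undertaking: [the operation handles listed hazardous substances? no] OR [best available techniques are not applied? yes] OR [the site is not within a groundwater protection zone? no] → satisfied.
section 10 — Class-N Activity: [distance to the nearest dwelling: 900 m ≤ 1,500 m? yes] AND [a baseline site report has been submitted? no] → not satisfied.
section 1 — Authorised Installation: [the operation releases emissions to air? no] OR [the operator is a public body? no] → not satisfied.
section 6 — Designated Discharge: Tier V Undertaking (section 13)? yes; Class-N Activity (section 10)? no; Authorised Installation (section 1)? no — 1 of 3 hold (need ≥2) → not satisfied.
section 11 — Qualifying Facility: [best available techniques are applied? no] AND [the operation handles listed hazardous substances? no] → not satisfied.
section 8 — Qualifying Activity: [a baseline site report has been submitted? no] OR [the operator holds a certified management system? yes] → satisfied.
section 5 — Relevant Undertaking: [Qualifying Facility (section 11)? no] AND [Qualifying Activity (section 8)? yes] AND [the operation handles listed hazardous substances? no] → not satisfied.
section 9 — Listed Process: Regulated Operation (section 3)? yes; Designated Discharge (section 6)? no; Relevant Undertaking (section 5)? no — 1 of 3 hold (need ≥2) → not satisfied.

No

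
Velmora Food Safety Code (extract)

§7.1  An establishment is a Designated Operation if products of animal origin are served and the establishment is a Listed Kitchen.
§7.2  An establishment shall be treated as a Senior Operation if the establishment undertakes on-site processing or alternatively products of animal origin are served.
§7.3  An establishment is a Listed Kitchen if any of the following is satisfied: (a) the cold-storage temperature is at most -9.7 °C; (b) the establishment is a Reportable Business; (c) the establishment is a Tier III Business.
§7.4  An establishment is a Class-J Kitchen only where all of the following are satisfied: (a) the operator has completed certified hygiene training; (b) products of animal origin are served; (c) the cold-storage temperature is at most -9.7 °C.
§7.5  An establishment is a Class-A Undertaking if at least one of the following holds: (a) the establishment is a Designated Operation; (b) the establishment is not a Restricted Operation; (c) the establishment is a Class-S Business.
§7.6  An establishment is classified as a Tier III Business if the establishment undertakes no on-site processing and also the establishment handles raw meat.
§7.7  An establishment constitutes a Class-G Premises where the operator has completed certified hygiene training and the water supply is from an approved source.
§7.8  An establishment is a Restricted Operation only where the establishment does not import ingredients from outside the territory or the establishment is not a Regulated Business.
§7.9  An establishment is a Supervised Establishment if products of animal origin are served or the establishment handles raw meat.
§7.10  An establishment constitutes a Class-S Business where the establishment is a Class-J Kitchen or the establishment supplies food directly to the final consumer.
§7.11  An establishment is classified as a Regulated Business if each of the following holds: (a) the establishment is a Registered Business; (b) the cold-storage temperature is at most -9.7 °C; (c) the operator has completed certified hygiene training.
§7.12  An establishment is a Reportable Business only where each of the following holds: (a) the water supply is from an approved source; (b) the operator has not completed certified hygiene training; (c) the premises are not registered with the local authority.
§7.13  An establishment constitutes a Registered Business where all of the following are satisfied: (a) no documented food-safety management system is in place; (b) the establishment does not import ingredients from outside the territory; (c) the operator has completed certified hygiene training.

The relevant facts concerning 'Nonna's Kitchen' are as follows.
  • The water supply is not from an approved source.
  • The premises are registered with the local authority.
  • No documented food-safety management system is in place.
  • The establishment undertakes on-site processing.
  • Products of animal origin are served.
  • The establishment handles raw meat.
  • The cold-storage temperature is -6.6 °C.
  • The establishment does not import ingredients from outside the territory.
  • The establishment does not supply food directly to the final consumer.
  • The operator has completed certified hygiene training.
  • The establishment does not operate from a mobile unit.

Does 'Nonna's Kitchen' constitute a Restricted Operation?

Yes

Under §7.13: no documented food-safety management system is in place? yes; and the establishment does not import ingredients from outside the territory? yes; and the operator has completed certified hygiene training? yes. So the establishment is a Registered Business.
Under §7.11: Registered Business (§7.13)? yes; and cold-storage temperature: -6.6 °C ≤ -9.7 °C? no; and the operator has completed certified hygiene training? yes. So the establishment is not a Regulated Business.
Under §7.8: the establishment does not import ingredients from outside the territory? yes; or not a Regulated Business (§7.11)? yes. So the establishment is a Restricted Operation.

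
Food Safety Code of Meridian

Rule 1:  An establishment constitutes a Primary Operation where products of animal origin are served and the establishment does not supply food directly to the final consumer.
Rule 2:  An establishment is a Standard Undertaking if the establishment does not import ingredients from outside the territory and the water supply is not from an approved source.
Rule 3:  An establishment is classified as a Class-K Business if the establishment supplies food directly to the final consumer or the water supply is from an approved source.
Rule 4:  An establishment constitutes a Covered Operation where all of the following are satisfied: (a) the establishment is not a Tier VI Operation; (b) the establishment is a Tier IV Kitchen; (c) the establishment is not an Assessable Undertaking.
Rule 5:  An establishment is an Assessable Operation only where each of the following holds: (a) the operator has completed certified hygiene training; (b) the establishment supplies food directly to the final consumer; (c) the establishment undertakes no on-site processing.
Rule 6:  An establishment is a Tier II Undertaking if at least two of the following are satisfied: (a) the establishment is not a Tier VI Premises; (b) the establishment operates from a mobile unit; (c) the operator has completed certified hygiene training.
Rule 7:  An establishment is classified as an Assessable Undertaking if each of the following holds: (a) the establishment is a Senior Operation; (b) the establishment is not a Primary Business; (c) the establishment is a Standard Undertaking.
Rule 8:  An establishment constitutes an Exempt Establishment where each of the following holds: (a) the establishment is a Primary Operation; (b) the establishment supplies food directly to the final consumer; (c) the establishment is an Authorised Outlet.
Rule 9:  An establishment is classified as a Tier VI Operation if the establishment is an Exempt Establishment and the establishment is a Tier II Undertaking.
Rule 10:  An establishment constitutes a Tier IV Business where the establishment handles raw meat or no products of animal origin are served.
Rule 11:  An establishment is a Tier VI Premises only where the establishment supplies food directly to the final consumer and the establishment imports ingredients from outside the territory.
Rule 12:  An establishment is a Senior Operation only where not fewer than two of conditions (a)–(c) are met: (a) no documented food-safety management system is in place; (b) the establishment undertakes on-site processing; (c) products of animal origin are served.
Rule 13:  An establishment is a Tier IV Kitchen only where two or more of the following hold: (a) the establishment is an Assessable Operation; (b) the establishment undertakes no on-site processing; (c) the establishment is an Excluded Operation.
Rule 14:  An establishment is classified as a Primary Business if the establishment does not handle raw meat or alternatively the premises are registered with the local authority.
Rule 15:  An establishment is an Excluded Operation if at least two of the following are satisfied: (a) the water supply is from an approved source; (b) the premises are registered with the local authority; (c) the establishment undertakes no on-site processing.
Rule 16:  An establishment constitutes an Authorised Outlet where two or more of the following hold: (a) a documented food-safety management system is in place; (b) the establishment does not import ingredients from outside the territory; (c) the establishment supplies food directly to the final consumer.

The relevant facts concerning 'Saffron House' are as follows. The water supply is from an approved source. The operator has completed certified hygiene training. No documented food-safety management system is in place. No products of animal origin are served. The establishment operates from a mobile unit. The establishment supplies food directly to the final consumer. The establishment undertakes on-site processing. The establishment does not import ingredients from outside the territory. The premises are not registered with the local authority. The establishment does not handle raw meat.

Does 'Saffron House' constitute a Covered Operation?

rule 1 — Primary Operation: [products of animal origin are served? no] AND [the establishment does not supply food directly to the final consumer? no] → not satisfied.
rule 16 — Authorised Outlet: a documented food-safety management system is in place? no; the establishment does not import ingredients from outside the territory? yes; the establishment supplies food directly to the final consumer? yes — 2 of 3 hold (need ≥2) → satisfied.
rule 8 — Exempt Establishment: [Primary Operation (rule 1)? no] AND [the establishment supplies food directly to the final consumer? yes] AND [Authorised Outlet (rule 16)? yes] → not satisfied.
rule 11 — Tier VI Premises: [the establishment supplies food directly to the final consumer? yes] AND [the establishment imports ingredients from outside the territory? no] → not satisfied.
rule 6 — Tier II Undertaking: not a Tier VI Premises (rule 11)? yes; the establishment operates from a mobile unit? yes; the operator has completed certified hygiene training? yes — 3 of 3 hold (need ≥2) → satisfied.
rule 9 — Tier VI Operation: [Exempt Establishment (rule 8)? no] AND [Tier II Undertaking (rule 6)? yes] → not satisfied.
rule 5 — Assessable Operation: [the operator has completed certified hygiene training? yes] AND [the establishment supplies food directly to the final consumer? yes] AND [the establishment undertakes no on-site processing? no] → not satisfied.
rule 15 — Excluded Operation: the water supply is from an approved source? yes; the premises are registered with the local authority? no; the establishment undertakes no on-site processing? no — 1 of 3 hold (need ≥2) → not satisfied.
rule 13 — Tier IV Kitchen: Assessable Operation (rule 5)? no; the establishment undertakes no on-site processing? no; Excluded Operation (rule 15)? no — 0 of 3 hold (need ≥2) → not satisfied.
rule 12 — Senior Operation: no documented food-safety management system is in place? yes; the establishment undertakes on-site processing? yes; products of animal origin are served? no — 2 of 3 hold (need ≥2) → satisfied.
rule 14 — Primary Business: [the establishment does not handle raw meat? yes] OR [the premises are registered with the local authority? no] → satisfied.
rule 2 — Standard Undertaking: [the establishment does not import ingredients from outside the territory? yes] AND [the water supply is not from an approved source? no] → not satisfied.
rule 7 — Assessable Undertaking: [Senior Operation (rule 12)? yes] AND [not a Primary Business (rule 14)? no] AND [Standard Undertaking (rule 2)? no] → not satisfied.
rule 4 — Covered Operation: [not a Tier VI Operation (rule 9)? yes] AND [Tier IV Kitchen (rule 13)? no] AND [not an Assessable Undertaking (rule 7)? yes] → not satisfied.

No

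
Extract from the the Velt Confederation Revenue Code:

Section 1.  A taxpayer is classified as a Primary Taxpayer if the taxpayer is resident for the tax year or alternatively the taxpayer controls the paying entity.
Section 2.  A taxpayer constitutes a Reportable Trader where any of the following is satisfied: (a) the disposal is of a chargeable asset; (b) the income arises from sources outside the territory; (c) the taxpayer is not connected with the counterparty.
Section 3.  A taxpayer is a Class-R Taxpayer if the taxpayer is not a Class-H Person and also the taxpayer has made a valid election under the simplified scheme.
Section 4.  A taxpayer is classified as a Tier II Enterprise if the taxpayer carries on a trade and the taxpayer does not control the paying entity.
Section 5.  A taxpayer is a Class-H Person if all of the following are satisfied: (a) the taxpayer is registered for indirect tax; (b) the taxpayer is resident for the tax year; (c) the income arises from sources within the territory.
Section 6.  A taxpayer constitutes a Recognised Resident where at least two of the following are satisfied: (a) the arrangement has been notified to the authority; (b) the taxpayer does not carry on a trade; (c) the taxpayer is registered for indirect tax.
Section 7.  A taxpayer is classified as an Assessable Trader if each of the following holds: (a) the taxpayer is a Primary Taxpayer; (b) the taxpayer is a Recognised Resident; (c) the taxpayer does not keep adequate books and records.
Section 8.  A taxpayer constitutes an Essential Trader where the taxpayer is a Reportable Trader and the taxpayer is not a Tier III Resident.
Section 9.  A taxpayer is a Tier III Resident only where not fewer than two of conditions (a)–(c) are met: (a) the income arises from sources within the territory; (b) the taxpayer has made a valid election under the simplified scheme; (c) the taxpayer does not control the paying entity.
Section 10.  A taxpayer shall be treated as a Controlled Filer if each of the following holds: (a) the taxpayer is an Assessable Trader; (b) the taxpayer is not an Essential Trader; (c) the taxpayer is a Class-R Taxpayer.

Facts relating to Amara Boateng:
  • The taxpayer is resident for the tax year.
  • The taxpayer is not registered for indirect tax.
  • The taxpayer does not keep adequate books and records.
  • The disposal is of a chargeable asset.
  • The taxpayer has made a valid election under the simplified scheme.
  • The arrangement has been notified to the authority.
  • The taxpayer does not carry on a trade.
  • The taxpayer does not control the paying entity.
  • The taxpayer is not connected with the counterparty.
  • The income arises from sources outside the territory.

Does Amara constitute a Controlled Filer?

Yes

Under section 1: the taxpayer is resident for the tax year? yes; or the taxpayer controls the paying entity? no. So the taxpayer is a Primary Taxpayer.
Under section 6: the arrangement has been notified to the authority? yes; the taxpayer does not carry on a trade? yes; the taxpayer is registered for indirect tax? no — 2 of 3 hold (need ≥2) → satisfied.
Under section 7: Primary Taxpayer (section 1)? yes; and Recognised Resident (section 6)? yes; and the taxpayer does not keep adequate books and records? yes. So the taxpayer is an Assessable Trader.
Under section 2: the disposal is of a chargeable asset? yes; or the income arises from sources outside the territory? yes; or the taxpayer is not connected with the counterparty? yes. So the taxpayer is a Reportable Trader.
Under section 9: the income arises from sources within the territory? no; the taxpayer has made a valid election under the simplified scheme? yes; the taxpayer does not control the paying entity? yes — 2 of 3 hold (need ≥2) → satisfied.
Under section 8: Reportable Trader (section 2)? yes; and not a Tier III Resident (section 9)? no. So the taxpayer is not an Essential Trader.
Under section 5: the taxpayer is registered for indirect tax? no; and the taxpayer is resident for the tax year? yes; and the income arises from sources within the territory? no. So the taxpayer is not a Class-H Person.
Under section 3: not a Class-H Person (section 5)? yes; and the taxpayer has made a valid election under the simplified scheme? yes. So the taxpayer is a Class-R Taxpayer.
Under section 10: Assessable Trader (section 7)? yes; and not an Essential Trader (section 8)? yes; and Class-R Taxpayer (section 3)? yes. So the taxpayer is a Controlled Filer.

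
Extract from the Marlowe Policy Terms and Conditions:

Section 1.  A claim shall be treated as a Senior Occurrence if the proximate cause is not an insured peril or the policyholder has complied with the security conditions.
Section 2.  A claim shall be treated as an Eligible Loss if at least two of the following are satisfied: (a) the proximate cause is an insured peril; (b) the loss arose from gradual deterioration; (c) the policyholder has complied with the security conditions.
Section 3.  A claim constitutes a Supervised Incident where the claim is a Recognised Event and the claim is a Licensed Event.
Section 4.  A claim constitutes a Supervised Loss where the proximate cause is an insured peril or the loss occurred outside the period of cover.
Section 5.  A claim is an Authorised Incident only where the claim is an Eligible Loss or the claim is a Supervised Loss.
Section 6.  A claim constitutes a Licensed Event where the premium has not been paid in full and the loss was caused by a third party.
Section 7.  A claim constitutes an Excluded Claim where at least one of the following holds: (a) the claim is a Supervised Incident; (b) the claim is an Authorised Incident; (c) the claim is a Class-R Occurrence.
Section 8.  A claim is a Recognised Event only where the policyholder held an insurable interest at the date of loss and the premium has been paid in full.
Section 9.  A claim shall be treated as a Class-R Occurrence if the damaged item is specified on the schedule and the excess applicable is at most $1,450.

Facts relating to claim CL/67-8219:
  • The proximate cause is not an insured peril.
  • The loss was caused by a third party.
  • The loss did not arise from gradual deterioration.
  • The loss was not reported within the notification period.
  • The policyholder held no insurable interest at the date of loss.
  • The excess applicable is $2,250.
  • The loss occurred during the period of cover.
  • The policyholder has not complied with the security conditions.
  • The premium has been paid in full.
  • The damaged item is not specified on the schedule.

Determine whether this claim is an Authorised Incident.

No

section 2 — Eligible Loss: the proximate cause is an insured peril? no; the loss arose from gradual deterioration? no; the policyholder has complied with the security conditions? no — 0 of 3 hold (need ≥2) → not satisfied.
section 4 — Supervised Loss: [the proximate cause is an insured peril? no] OR [the loss occurred outside the period of cover? no] → not satisfied.
section 5 — Authorised Incident: [Eligible Loss (section 2)? no] OR [Supervised Loss (section 4)? no] → not satisfied.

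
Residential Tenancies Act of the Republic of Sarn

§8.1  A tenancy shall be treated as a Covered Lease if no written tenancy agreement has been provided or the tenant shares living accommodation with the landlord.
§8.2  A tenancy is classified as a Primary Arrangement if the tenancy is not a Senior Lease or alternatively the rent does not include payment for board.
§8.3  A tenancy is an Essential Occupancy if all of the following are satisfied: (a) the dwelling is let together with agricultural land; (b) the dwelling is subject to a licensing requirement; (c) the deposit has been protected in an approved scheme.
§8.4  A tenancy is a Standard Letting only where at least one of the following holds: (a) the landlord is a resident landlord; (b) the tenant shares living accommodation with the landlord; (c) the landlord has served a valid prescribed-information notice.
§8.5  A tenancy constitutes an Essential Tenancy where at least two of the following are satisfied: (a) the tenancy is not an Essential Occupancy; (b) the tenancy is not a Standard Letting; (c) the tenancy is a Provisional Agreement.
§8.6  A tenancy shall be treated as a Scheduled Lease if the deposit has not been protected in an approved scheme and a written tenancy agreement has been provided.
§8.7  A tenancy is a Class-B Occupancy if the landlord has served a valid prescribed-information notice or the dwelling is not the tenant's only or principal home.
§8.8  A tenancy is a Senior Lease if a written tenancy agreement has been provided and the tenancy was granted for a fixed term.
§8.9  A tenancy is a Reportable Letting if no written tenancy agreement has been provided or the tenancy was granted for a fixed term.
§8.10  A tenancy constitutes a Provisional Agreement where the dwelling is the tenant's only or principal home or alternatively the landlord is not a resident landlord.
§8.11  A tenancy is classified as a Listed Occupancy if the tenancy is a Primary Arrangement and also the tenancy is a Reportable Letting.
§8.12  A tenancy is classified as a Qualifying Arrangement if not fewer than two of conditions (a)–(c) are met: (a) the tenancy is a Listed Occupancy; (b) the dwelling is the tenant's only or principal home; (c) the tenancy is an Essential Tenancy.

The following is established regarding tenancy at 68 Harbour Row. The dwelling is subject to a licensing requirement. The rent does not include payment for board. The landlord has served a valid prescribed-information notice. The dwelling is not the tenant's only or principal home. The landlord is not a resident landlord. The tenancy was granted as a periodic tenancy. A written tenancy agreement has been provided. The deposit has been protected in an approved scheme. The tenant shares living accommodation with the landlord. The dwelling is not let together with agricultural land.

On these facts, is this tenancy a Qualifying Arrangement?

No

Under §8.8: a written tenancy agreement has been provided? yes; and the tenancy was granted for a fixed term? no. So the tenancy is not a Senior Lease.
Under §8.2: not a Senior Lease (§8.8)? yes; or the rent does not include payment for board? yes. So the tenancy is a Primary Arrangement.
Under §8.9: no written tenancy agreement has been provided? no; or the tenancy was granted for a fixed term? no. So the tenancy is not a Reportable Letting.
Under §8.11: Primary Arrangement (§8.2)? yes; and Reportable Letting (§8.9)? no. So the tenancy is not a Listed Occupancy.
Under §8.3: the dwelling is let together with agricultural land? no; and the dwelling is subject to a licensing requirement? yes; and the deposit has been protected in an approved scheme? yes. So the tenancy is not an Essential Occupancy.
Under §8.4: the landlord is a resident landlord? no; or the tenant shares living accommodation with the landlord? yes; or the landlord has served a valid prescribed-information notice? yes. So the tenancy is a Standard Letting.
Under §8.10: the dwelling is the tenant's only or principal home? no; or the landlord is not a resident landlord? yes. So the tenancy is a Provisional Agreement.
Under §8.5: not an Essential Occupancy (§8.3)? yes; not a Standard Letting (§8.4)? no; Provisional Agreement (§8.10)? yes — 2 of 3 hold (need ≥2) → satisfied.
Under §8.12: Listed Occupancy (§8.11)? no; the dwelling is the tenant's only or principal home? no; Essential Tenancy (§8.5)? yes — 1 of 3 hold (need ≥2) → not satisfied.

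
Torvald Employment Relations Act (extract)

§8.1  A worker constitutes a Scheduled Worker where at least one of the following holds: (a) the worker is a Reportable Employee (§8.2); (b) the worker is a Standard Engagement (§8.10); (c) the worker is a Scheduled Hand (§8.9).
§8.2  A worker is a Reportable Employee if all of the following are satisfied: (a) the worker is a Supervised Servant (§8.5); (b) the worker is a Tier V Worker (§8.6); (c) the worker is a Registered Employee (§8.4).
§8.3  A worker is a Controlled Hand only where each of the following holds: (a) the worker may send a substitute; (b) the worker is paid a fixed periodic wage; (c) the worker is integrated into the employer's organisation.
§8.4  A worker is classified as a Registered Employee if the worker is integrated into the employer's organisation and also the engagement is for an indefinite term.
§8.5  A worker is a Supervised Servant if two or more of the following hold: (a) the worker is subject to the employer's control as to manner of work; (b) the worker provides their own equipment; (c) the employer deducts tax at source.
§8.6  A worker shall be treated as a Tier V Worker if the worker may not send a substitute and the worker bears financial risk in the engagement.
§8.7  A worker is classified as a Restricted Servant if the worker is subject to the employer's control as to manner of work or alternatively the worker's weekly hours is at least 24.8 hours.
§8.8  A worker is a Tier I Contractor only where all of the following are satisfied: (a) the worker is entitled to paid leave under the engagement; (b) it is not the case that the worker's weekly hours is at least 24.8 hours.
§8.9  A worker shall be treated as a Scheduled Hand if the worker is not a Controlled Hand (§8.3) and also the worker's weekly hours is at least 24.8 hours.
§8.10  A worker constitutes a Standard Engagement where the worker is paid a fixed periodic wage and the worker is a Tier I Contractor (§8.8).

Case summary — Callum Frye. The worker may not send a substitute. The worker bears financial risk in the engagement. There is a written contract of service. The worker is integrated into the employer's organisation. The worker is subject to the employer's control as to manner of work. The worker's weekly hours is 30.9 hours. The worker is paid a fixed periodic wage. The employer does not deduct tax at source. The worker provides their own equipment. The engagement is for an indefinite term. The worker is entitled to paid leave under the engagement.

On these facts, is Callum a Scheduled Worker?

Yes

Under §8.5: the worker is subject to the employer's control as to manner of work? yes; the worker provides their own equipment? yes; the employer deducts tax at source? no — 2 of 3 hold (need ≥2) → satisfied.
Under §8.6: the worker may not send a substitute? yes; and the worker bears financial risk in the engagement? yes. So the worker is a Tier V Worker.
Under §8.4: the worker is integrated into the employer's organisation? yes; and the engagement is for an indefinite term? yes. So the worker is a Registered Employee.
Under §8.2: Supervised Servant (§8.5)? yes; and Tier V Worker (§8.6)? yes; and Registered Employee (§8.4)? yes. So the worker is a Reportable Employee.
Under §8.8: the worker is entitled to paid leave under the engagement? yes; and worker's weekly hours: 30.9 hours ≥ 24.8 hours? yes, so negated condition no. So the worker is not a Tier I Contractor.
Under §8.10: the worker is paid a fixed periodic wage? yes; and Tier I Contractor (§8.8)? no. So the worker is not a Standard Engagement.
Under §8.3: the worker may send a substitute? no; and the worker is paid a fixed periodic wage? yes; and the worker is integrated into the employer's organisation? yes. So the worker is not a Controlled Hand.
Under §8.9: not a Controlled Hand (§8.3)? yes; and worker's weekly hours: 30.9 hours ≥ 24.8 hours? yes. So the worker is a Scheduled Hand.
Under §8.1: Reportable Employee (§8.2)? yes; or Standard Engagement (§8.10)? no; or Scheduled Hand (§8.9)? yes. So the worker is a Scheduled Worker.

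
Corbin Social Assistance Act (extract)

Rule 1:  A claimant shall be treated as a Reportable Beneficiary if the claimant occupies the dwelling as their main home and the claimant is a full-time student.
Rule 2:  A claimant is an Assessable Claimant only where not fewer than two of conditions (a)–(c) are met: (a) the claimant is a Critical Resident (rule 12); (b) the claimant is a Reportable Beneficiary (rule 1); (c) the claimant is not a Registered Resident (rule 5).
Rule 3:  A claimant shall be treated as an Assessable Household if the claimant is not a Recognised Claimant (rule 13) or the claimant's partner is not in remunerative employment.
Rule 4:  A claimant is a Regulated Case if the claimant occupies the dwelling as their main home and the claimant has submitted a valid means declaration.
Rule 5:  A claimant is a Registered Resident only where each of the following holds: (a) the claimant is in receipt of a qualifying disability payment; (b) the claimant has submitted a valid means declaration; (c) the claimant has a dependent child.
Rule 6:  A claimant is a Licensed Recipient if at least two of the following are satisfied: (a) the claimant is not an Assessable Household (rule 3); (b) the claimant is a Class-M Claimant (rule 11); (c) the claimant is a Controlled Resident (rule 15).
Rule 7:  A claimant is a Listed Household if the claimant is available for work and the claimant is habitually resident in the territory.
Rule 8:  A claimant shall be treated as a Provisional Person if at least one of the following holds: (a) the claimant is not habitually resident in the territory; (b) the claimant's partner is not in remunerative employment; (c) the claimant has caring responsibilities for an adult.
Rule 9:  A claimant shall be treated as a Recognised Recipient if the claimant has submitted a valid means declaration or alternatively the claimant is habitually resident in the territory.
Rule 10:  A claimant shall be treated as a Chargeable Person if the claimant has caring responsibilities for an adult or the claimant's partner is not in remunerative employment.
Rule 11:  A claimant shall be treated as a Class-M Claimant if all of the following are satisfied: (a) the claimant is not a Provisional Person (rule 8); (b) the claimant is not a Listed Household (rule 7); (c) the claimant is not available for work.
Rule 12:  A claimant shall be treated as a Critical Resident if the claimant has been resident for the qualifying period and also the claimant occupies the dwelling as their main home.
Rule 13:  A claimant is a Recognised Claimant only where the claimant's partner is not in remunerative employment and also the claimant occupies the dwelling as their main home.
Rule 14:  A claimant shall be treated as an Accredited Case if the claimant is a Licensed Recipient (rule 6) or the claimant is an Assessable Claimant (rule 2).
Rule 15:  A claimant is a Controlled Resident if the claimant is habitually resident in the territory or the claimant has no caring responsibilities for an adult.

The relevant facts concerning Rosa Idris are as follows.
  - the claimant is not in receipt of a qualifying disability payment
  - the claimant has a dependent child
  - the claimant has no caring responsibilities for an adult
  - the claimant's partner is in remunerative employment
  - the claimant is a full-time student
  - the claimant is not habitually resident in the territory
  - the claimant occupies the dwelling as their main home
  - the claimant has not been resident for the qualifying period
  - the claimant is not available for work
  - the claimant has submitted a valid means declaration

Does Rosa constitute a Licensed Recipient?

No

rule 13 — Recognised Claimant: [the claimant's partner is not in remunerative employment? no] AND [the claimant occupies the dwelling as their main home? yes] → not satisfied.
rule 3 — Assessable Household: [not a Recognised Claimant (rule 13)? yes] OR [the claimant's partner is not in remunerative employment? no] → satisfied.
rule 8 — Provisional Person: [the claimant is not habitually resident in the territory? yes] OR [the claimant's partner is not in remunerative employment? no] OR [the claimant has caring responsibilities for an adult? no] → satisfied.
rule 7 — Listed Household: [the claimant is available for work? no] AND [the claimant is habitually resident in the territory? no] → not satisfied.
rule 11 — Class-M Claimant: [not a Provisional Person (rule 8)? no] AND [not a Listed Household (rule 7)? yes] AND [the claimant is not available for work? yes] → not satisfied.
rule 15 — Controlled Resident: [the claimant is habitually resident in the territory? no] OR [the claimant has no caring responsibilities for an adult? yes] → satisfied.
rule 6 — Licensed Recipient: not an Assessable Household (rule 3)? no; Class-M Claimant (rule 11)? no; Controlled Resident (rule 15)? yes — 1 of 3 hold (need ≥2) → not satisfied.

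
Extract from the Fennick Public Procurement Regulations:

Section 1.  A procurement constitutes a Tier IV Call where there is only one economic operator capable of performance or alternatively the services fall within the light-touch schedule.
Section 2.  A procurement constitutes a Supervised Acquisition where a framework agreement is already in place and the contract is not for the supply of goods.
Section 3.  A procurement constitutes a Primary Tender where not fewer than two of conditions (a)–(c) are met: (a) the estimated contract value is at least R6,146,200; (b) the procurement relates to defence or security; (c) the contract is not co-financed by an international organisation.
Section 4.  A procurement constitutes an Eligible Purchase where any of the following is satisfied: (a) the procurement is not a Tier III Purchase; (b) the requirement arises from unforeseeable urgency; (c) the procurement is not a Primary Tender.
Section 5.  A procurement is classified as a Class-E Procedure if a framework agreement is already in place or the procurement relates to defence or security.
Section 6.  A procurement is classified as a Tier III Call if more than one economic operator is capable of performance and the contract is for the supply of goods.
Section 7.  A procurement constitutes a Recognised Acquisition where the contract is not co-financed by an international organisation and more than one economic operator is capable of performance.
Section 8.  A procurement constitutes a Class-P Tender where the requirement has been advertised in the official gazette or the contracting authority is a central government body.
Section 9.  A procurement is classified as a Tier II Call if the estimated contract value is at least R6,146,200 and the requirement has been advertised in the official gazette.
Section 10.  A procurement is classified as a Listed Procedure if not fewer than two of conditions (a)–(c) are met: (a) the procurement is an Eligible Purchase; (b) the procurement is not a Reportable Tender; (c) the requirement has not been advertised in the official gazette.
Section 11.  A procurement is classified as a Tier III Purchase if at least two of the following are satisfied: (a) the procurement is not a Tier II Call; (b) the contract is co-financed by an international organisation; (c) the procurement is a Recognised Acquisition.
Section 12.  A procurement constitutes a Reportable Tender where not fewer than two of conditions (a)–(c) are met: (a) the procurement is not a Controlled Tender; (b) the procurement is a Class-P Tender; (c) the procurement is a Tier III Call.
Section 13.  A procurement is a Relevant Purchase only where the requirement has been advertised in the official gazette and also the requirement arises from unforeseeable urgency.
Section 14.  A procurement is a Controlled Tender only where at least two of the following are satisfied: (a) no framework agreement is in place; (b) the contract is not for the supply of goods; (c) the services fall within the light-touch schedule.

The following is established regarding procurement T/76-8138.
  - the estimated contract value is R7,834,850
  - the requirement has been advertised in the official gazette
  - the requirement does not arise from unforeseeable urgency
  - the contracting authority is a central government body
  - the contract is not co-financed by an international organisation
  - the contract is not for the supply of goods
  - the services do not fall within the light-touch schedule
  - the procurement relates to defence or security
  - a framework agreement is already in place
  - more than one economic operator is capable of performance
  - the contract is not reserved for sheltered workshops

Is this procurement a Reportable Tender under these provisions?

section 14 — Controlled Tender: no framework agreement is in place? no; the contract is not for the supply of goods? yes; the services fall within the light-touch schedule? no — 1 of 3 hold (need ≥2) → not satisfied.
section 8 — Class-P Tender: [the requirement has been advertised in the official gazette? yes] OR [the contracting authority is a central government body? yes] → satisfied.
section 6 — Tier III Call: [more than one economic operator is capable of performance? yes] AND [the contract is for the supply of goods? no] → not satisfied.
section 12 — Reportable Tender: not a Controlled Tender (section 14)? yes; Class-P Tender (section 8)? yes; Tier III Call (section 6)? no — 2 of 3 hold (need ≥2) → satisfied.

Yes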